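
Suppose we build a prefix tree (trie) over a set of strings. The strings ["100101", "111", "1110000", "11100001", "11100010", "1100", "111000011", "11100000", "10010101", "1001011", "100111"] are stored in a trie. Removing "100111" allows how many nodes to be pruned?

After clearing the end-marker at "100111", prune upward until reaching a node still needed by another word.
The suffix "11" (2 nodes) is used only by "100111"; the node for "1001" still has the child "0", so pruning stops there.
Nodes removed: 2

2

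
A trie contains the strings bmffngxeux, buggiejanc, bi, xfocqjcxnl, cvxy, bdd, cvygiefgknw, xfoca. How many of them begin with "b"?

4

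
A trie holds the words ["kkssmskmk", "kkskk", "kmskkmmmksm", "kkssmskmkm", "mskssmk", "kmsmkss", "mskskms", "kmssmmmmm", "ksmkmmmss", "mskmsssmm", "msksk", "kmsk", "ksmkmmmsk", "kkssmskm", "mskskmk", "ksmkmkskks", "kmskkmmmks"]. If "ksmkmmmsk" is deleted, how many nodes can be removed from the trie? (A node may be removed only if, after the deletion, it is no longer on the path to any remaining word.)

1

After clearing the end-marker at "ksmkmmmsk", prune upward until reaching a node still needed by another word.
The suffix "k" (1 node) is used only by "ksmkmmmsk"; the node for "ksmkmmms" still has the child "s", so pruning stops there.
Nodes removed: 1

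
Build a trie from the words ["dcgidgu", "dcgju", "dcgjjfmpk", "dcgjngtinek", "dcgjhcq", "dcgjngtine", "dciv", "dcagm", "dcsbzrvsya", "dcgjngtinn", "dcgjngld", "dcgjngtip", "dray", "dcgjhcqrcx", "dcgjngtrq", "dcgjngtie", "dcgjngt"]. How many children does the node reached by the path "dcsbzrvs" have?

The children of the "dcsbzrvs" node are the distinct next characters among strings starting with "dcsbzrvs".
Characters that immediately follow "dcsbzrvs" among the stored strings: {y}.
That node has 1 child edge.

1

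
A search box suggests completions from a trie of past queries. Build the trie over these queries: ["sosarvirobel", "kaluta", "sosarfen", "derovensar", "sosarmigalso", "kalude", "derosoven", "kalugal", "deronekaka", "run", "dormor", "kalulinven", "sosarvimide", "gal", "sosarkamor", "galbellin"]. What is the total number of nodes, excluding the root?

Trace insertions, counting only characters that open a new branch:
  "sosarvirobel" → 12 new (s, o, s, a, r, v, i, r, o, b, e, l)
  "kaluta" → 6 new (k, a, l, u, t, a)
  "sosarfen" → prefix "sosar" already present; 3 new (f, e, n)
  "derovensar" → 10 new (d, e, r, o, v, e, n, s, a, r)
  "sosarmigalso" → prefix "sosar" already present; 7 new (m, i, g, a, l, s, o)
  "kalude" → prefix "kalu" already present; 2 new (d, e)
  "derosoven" → prefix "dero" already present; 5 new (s, o, v, e, n)
  "kalugal" → prefix "kalu" already present; 3 new (g, a, l)
  "deronekaka" → prefix "dero" already present; 6 new (n, e, k, a, k, a)
  "run" → 3 new (r, u, n)
  "dormor" → prefix "d" already present; 5 new (o, r, m, o, r)
  "kalulinven" → prefix "kalu" already present; 6 new (l, i, n, v, e, n)
  "sosarvimide" → prefix "sosarvi" already present; 4 new (m, i, d, e)
  "gal" → 3 new (g, a, l)
  "sosarkamor" → prefix "sosar" already present; 5 new (k, a, m, o, r)
  "galbellin" → prefix "gal" already present; 6 new (b, e, l, l, i, n)
Total nodes = 12 + 6 + 3 + 10 + 7 + 2 + 5 + 3 + 6 + 3 + 5 + 6 + 4 + 3 + 5 + 6 = 86

86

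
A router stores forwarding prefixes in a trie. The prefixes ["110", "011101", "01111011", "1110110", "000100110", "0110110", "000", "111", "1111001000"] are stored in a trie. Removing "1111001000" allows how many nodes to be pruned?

7

After clearing the end-marker at "1111001000", prune upward until reaching a node still needed by another word.
The suffix "1001000" (7 nodes) is used only by "1111001000"; the node for "111" still has the child "0", so pruning stops there.
Nodes removed: 7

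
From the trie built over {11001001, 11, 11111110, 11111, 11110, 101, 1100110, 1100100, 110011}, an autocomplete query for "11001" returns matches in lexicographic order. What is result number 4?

Filter for "11001…" and sort: "1100100", "11001001", "110011", "1100110"
The 4th is 1100110.

1100110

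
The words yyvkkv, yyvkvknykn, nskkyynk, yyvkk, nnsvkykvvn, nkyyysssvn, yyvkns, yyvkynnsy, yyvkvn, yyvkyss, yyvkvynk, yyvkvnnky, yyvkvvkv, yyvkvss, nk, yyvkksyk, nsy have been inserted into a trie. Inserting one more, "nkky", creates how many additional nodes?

2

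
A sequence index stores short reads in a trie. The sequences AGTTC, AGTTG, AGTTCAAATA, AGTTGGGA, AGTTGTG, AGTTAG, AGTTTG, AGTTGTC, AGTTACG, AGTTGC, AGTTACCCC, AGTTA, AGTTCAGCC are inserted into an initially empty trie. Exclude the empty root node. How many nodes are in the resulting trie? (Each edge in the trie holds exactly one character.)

Insert word by word; a character creates a node only if that edge doesn't already exist:
  "AGTTC" → 5 new (A, G, T, T, C)
  "AGTTG" → prefix "AGTT" already present; 1 new (G)
  "AGTTCAAATA" → prefix "AGTTC" already present; 5 new (A, A, A, T, A)
  "AGTTGGGA" → prefix "AGTTG" already present; 3 new (G, G, A)
  "AGTTGTG" → prefix "AGTTG" already present; 2 new (T, G)
  "AGTTAG" → prefix "AGTT" already present; 2 new (A, G)
  "AGTTTG" → prefix "AGTT" already present; 2 new (T, G)
  "AGTTGTC" → prefix "AGTTGT" already present; 1 new (C)
  "AGTTACG" → prefix "AGTTA" already present; 2 new (C, G)
  "AGTTGC" → prefix "AGTTG" already present; 1 new (C)
  "AGTTACCCC" → prefix "AGTTAC" already present; 3 new (C, C, C)
  "AGTTA" → prefix "AGTTA" already present; 0 new (none)
  "AGTTCAGCC" → prefix "AGTTCA" already present; 3 new (G, C, C)
Total nodes = 5 + 1 + 5 + 3 + 2 + 2 + 2 + 1 + 2 + 1 + 3 + 0 + 3 = 30

30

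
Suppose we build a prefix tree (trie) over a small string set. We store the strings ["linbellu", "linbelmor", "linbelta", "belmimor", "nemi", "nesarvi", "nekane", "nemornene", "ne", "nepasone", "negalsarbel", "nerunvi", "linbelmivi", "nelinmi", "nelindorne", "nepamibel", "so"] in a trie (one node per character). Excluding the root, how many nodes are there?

80

For each word, the new-node count is its length minus the longest prefix already in the trie:
  "linbellu" → 8 new (l, i, n, b, e, l, l, u)
  "linbelmor" → prefix "linbel" already present; 3 new (m, o, r)
  "linbelta" → prefix "linbel" already present; 2 new (t, a)
  "belmimor" → 8 new (b, e, l, m, i, m, o, r)
  "nemi" → 4 new (n, e, m, i)
  "nesarvi" → prefix "ne" already present; 5 new (s, a, r, v, i)
  "nekane" → prefix "ne" already present; 4 new (k, a, n, e)
  "nemornene" → prefix "nem" already present; 6 new (o, r, n, e, n, e)
  "ne" → prefix "ne" already present; 0 new (none)
  "nepasone" → prefix "ne" already present; 6 new (p, a, s, o, n, e)
  "negalsarbel" → prefix "ne" already present; 9 new (g, a, l, s, a, r, b, e, l)
  "nerunvi" → prefix "ne" already present; 5 new (r, u, n, v, i)
  "linbelmivi" → prefix "linbelm" already present; 3 new (i, v, i)
  "nelinmi" → prefix "ne" already present; 5 new (l, i, n, m, i)
  "nelindorne" → prefix "nelin" already present; 5 new (d, o, r, n, e)
  "nepamibel" → prefix "nepa" already present; 5 new (m, i, b, e, l)
  "so" → 2 new (s, o)
Total nodes = 8 + 3 + 2 + 8 + 4 + 5 + 4 + 6 + 0 + 6 + 9 + 5 + 3 + 5 + 5 + 5 + 2 = 80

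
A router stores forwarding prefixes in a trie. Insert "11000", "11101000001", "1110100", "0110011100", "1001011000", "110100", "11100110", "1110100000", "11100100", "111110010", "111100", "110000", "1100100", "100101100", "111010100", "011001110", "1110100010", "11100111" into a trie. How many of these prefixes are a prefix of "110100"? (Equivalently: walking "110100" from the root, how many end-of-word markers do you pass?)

1

Check each prefix of "110100" against the stored set — each match is an end-marker on the path.
Prefixes of the query that are stored words: "110100"
Count: 1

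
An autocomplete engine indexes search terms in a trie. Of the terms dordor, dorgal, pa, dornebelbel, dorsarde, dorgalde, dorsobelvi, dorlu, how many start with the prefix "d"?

Walk to "d"; the words in its subtree are exactly those with that prefix.
Matches: "dordor", "dorgal", "dorgalde", "dorlu", "dornebelbel", "dorsarde", "dorsobelvi"
Count: 7

7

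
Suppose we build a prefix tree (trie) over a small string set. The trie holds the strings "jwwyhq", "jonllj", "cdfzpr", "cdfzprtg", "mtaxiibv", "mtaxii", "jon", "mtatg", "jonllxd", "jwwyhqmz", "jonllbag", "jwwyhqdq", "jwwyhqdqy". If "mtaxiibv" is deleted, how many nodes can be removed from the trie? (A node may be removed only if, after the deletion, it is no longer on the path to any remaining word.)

Walk "mtaxiibv" from the leaf back toward the root, removing each node that no remaining word uses.
The suffix "bv" (2 nodes) is used only by "mtaxiibv"; "mtaxii" is itself a stored word, so pruning stops there.
Nodes removed: 2

2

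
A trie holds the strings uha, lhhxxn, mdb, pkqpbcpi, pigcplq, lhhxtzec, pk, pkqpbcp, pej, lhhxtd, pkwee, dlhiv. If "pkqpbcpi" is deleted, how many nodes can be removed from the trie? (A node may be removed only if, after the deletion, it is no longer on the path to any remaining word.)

1

After clearing the end-marker at "pkqpbcpi", prune upward until reaching a node still needed by another word.
The suffix "i" (1 node) is used only by "pkqpbcpi"; "pkqpbcp" is itself a stored word, so pruning stops there.
Nodes removed: 1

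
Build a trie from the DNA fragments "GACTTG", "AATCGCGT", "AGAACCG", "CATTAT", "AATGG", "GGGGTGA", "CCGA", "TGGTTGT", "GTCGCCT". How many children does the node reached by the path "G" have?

Walk "G" from the root, arriving at one node.
Distinct next characters after "G": A, G, T.
That node has 3 child edges.

3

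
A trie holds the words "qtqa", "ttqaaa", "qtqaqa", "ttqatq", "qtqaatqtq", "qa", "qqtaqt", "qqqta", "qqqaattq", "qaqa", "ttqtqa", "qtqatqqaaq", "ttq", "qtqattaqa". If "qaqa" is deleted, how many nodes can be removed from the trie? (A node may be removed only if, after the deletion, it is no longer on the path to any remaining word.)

2

After clearing the end-marker at "qaqa", prune upward until reaching a node still needed by another word.
The suffix "qa" (2 nodes) is used only by "qaqa"; "qa" is itself a stored word, so pruning stops there.
Nodes removed: 2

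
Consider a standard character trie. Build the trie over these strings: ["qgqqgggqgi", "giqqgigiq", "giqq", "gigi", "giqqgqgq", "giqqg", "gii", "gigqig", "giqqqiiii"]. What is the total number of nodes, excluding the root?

Insert word by word; a character creates a node only if that edge doesn't already exist:
  "qgqqgggqgi" → 10 new (q, g, q, q, g, g, g, q, g, i)
  "giqqgigiq" → 9 new (g, i, q, q, g, i, g, i, q)
  "giqq" → prefix "giqq" already present; 0 new (none)
  "gigi" → prefix "gi" already present; 2 new (g, i)
  "giqqgqgq" → prefix "giqqg" already present; 3 new (q, g, q)
  "giqqg" → prefix "giqqg" already present; 0 new (none)
  "gii" → prefix "gi" already present; 1 new (i)
  "gigqig" → prefix "gig" already present; 3 new (q, i, g)
  "giqqqiiii" → prefix "giqq" already present; 5 new (q, i, i, i, i)
Total nodes = 10 + 9 + 0 + 2 + 3 + 0 + 1 + 3 + 5 = 33

33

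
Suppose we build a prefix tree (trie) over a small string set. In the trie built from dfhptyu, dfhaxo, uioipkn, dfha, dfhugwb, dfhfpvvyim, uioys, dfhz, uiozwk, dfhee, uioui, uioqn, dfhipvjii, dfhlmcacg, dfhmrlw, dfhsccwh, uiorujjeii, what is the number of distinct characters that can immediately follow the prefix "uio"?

The children of the "uio" node are the distinct next characters among strings starting with "uio".
Characters that immediately follow "uio" among the stored strings: {i, q, r, u, y, z}.
That node has 6 child edges.

6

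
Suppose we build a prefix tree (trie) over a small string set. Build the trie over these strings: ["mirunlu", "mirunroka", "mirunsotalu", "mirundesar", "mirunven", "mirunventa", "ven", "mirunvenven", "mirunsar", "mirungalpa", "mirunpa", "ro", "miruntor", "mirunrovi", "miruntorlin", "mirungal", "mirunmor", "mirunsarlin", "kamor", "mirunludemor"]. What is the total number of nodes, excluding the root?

Trace insertions, counting only characters that open a new branch:
  "mirunlu" → 7 new (m, i, r, u, n, l, u)
  "mirunroka" → prefix "mirun" already present; 4 new (r, o, k, a)
  "mirunsotalu" → prefix "mirun" already present; 6 new (s, o, t, a, l, u)
  "mirundesar" → prefix "mirun" already present; 5 new (d, e, s, a, r)
  "mirunven" → prefix "mirun" already present; 3 new (v, e, n)
  "mirunventa" → prefix "mirunven" already present; 2 new (t, a)
  "ven" → 3 new (v, e, n)
  "mirunvenven" → prefix "mirunven" already present; 3 new (v, e, n)
  "mirunsar" → prefix "miruns" already present; 2 new (a, r)
  "mirungalpa" → prefix "mirun" already present; 5 new (g, a, l, p, a)
  "mirunpa" → prefix "mirun" already present; 2 new (p, a)
  "ro" → 2 new (r, o)
  "miruntor" → prefix "mirun" already present; 3 new (t, o, r)
  "mirunrovi" → prefix "mirunro" already present; 2 new (v, i)
  "miruntorlin" → prefix "miruntor" already present; 3 new (l, i, n)
  "mirungal" → prefix "mirungal" already present; 0 new (none)
  "mirunmor" → prefix "mirun" already present; 3 new (m, o, r)
  "mirunsarlin" → prefix "mirunsar" already present; 3 new (l, i, n)
  "kamor" → 5 new (k, a, m, o, r)
  "mirunludemor" → prefix "mirunlu" already present; 5 new (d, e, m, o, r)
Total nodes = 7 + 4 + 6 + 5 + 3 + 2 + 3 + 3 + 2 + 5 + 2 + 2 + 3 + 2 + 3 + 0 + 3 + 3 + 5 + 5 = 68

68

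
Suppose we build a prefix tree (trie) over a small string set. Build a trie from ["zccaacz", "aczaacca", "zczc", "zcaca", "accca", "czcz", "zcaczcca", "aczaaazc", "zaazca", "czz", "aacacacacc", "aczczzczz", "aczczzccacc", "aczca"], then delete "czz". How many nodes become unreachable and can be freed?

A node on "czz"'s path can go only if nothing else ends at it or branches off below it.
The suffix "z" (1 node) is used only by "czz"; the node for "cz" still has the child "c", so pruning stops there.
Nodes removed: 1

1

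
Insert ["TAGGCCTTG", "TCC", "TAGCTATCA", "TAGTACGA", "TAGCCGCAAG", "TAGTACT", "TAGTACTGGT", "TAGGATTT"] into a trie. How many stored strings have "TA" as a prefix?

7

Walk to "TA"; the words in its subtree are exactly those with that prefix.
Words under "TA": TAGCCGCAAG, TAGCTATCA, TAGGATTT, TAGGCCTTG, TAGTACGA, TAGTACT, TAGTACTGGT
Count: 7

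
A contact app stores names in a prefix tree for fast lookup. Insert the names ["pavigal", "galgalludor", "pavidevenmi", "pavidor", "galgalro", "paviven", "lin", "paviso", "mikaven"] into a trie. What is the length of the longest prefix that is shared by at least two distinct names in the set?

6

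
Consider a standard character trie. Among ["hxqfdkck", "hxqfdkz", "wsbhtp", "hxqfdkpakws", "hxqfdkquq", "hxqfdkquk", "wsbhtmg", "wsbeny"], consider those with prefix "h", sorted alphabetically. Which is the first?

hxqfdkck

DFS of the "h" subtree visits, in order: "hxqfdkck", "hxqfdkpakws", "hxqfdkquk", "hxqfdkquq", "hxqfdkz"
The 1st is hxqfdkck.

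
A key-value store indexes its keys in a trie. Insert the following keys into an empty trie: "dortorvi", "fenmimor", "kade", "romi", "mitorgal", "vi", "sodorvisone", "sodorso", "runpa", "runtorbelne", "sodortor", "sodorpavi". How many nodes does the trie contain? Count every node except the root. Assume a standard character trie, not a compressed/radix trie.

66

Insert word by word; a character creates a node only if that edge doesn't already exist:
  "dortorvi" → 8 new (d, o, r, t, o, r, v, i)
  "fenmimor" → 8 new (f, e, n, m, i, m, o, r)
  "kade" → 4 new (k, a, d, e)
  "romi" → 4 new (r, o, m, i)
  "mitorgal" → 8 new (m, i, t, o, r, g, a, l)
  "vi" → 2 new (v, i)
  "sodorvisone" → 11 new (s, o, d, o, r, v, i, s, o, n, e)
  "sodorso" → prefix "sodor" already present; 2 new (s, o)
  "runpa" → prefix "r" already present; 4 new (u, n, p, a)
  "runtorbelne" → prefix "run" already present; 8 new (t, o, r, b, e, l, n, e)
  "sodortor" → prefix "sodor" already present; 3 new (t, o, r)
  "sodorpavi" → prefix "sodor" already present; 4 new (p, a, v, i)
Total nodes = 8 + 8 + 4 + 4 + 8 + 2 + 11 + 2 + 4 + 8 + 3 + 4 = 66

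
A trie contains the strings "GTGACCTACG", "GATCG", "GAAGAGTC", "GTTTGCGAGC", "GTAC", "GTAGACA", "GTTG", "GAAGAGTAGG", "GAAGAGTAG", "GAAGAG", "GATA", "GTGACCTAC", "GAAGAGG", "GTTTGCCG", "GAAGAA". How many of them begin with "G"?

Traverse to the node for "G", then collect every word in that subtree.
Matches: "GAAGAA", "GAAGAG", "GAAGAGG", "GAAGAGTAG", "GAAGAGTAGG", "GAAGAGTC", "GATA", "GATCG", "GTAC", "GTAGACA", "GTGACCTAC", "GTGACCTACG", "GTTG", "GTTTGCCG", "GTTTGCGAGC"
Count: 15

15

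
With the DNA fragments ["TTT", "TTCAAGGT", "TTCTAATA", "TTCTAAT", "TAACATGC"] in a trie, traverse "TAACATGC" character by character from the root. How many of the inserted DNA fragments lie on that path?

Walk "TAACATGC" from the root; an end-of-word marker is hit whenever a stored word is a prefix of "TAACATGC".
Prefixes of the query that are stored words: "TAACATGC"
Count: 1

1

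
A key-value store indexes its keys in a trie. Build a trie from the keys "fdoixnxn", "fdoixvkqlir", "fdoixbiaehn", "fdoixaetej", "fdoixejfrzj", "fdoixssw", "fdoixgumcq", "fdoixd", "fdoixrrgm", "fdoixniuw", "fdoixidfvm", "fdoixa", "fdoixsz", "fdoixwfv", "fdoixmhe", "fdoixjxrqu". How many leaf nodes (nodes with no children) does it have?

15

A leaf is a node with no children — equivalently, the end of a word that is not a proper prefix of any other stored word.
Those words: "fdoixaetej", "fdoixbiaehn", "fdoixd", "fdoixejfrzj", "fdoixgumcq", "fdoixidfvm", "fdoixjxrqu", "fdoixmhe", "fdoixniuw", "fdoixnxn", "fdoixrrgm", "fdoixssw", "fdoixsz", "fdoixvkqlir", "fdoixwfv"
Leaf count: 15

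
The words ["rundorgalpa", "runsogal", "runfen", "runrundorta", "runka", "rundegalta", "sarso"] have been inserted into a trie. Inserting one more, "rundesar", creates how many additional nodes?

"runde" is already a path in the trie; the remaining "sar" must be added.
Each of the 3 remaining characters creates one node.

3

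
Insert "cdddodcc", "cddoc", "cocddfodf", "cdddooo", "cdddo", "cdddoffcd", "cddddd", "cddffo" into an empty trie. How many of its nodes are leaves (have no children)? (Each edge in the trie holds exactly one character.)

7

A leaf is a node with no children — equivalently, the end of a word that is not a proper prefix of any other stored word.
Those words: "cddddd", "cdddodcc", "cdddoffcd", "cdddooo", "cddffo", "cddoc", "cocddfodf"
Leaf count: 7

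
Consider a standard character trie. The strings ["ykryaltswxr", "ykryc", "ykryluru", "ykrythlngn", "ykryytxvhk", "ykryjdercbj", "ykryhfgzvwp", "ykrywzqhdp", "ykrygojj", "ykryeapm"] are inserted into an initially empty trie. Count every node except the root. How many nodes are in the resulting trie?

56

Trace insertions, counting only characters that open a new branch:
  "ykryaltswxr" → 11 new (y, k, r, y, a, l, t, s, w, x, r)
  "ykryc" → prefix "ykry" already present; 1 new (c)
  "ykryluru" → prefix "ykry" already present; 4 new (l, u, r, u)
  "ykrythlngn" → prefix "ykry" already present; 6 new (t, h, l, n, g, n)
  "ykryytxvhk" → prefix "ykry" already present; 6 new (y, t, x, v, h, k)
  "ykryjdercbj" → prefix "ykry" already present; 7 new (j, d, e, r, c, b, j)
  "ykryhfgzvwp" → prefix "ykry" already present; 7 new (h, f, g, z, v, w, p)
  "ykrywzqhdp" → prefix "ykry" already present; 6 new (w, z, q, h, d, p)
  "ykrygojj" → prefix "ykry" already present; 4 new (g, o, j, j)
  "ykryeapm" → prefix "ykry" already present; 4 new (e, a, p, m)
Total nodes = 11 + 1 + 4 + 6 + 6 + 7 + 7 + 6 + 4 + 4 = 56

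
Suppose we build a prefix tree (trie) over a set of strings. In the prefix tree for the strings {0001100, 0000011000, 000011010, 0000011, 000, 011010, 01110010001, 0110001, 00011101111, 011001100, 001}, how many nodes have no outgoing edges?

9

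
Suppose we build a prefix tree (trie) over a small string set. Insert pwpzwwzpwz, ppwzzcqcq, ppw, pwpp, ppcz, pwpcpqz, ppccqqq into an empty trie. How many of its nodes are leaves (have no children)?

6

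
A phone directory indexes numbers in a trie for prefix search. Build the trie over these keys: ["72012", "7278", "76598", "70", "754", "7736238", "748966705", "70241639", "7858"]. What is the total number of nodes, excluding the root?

Count nodes per top-level branch (shared prefixes stored once):
  '7'-branch (70, 70241639, 72012, 7278, 748966705, 754, 76598, 7736238, 7858): 37 nodes
Sum: 37

37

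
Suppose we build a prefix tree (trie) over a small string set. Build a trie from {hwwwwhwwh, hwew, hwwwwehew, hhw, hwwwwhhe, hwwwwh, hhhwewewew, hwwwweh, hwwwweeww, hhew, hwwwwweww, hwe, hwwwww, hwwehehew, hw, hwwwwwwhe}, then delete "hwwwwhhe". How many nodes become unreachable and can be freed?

2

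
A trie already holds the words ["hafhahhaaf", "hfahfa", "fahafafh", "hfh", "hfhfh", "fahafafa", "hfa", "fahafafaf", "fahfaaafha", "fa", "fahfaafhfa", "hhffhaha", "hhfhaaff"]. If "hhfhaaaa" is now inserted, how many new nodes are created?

2

"hhfhaa" is already a path in the trie; the remaining "aa" must be added.
New nodes needed: |"hhfhaaaa"| − 6 = 8 − 6 = 2.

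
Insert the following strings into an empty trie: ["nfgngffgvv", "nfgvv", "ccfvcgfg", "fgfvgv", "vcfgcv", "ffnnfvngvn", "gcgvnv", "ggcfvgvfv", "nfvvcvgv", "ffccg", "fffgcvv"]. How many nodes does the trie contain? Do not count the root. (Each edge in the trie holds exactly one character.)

69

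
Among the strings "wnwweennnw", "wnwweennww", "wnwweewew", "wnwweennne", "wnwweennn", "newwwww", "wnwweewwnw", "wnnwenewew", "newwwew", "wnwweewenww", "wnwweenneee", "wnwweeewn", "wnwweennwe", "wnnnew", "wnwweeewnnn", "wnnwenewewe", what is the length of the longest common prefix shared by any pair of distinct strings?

Look for the deepest trie node that still has at least two words in its subtree.
e.g. "wnnwenewew" and "wnnwenewewe" share the prefix "wnnwenewew" of length 10; no pair shares a longer one.
Longest shared-prefix length: 10

10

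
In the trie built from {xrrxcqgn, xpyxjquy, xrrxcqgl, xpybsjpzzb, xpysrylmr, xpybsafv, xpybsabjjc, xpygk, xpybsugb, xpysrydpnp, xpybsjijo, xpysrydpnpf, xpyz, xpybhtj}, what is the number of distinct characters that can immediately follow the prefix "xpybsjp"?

Follow the path "xpybsjp" to its node, then look at its outgoing edges.
Distinct next characters after "xpybsjp": z.
That node has 1 child edge.

1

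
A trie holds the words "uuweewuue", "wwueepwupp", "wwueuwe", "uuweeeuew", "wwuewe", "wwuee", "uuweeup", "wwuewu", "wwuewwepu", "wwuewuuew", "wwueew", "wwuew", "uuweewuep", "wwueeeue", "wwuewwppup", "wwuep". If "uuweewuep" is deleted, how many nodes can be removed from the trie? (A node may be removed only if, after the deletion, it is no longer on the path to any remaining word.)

A node on "uuweewuep"'s path can go only if nothing else ends at it or branches off below it.
The suffix "ep" (2 nodes) is used only by "uuweewuep"; the node for "uuweewu" still has the child "u", so pruning stops there.
Nodes removed: 2

2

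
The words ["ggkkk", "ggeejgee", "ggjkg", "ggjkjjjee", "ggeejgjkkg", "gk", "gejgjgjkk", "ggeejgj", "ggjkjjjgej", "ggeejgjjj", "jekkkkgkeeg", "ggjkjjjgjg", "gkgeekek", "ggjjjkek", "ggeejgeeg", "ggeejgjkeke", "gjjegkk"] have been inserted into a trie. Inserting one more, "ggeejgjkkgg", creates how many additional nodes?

1

Walking "ggeejgjkkgg" from the root, the first 10 characters ("ggeejgjkkg") follow existing edges; "g" is the first miss.
New nodes needed: |"ggeejgjkkgg"| − 10 = 11 − 10 = 1.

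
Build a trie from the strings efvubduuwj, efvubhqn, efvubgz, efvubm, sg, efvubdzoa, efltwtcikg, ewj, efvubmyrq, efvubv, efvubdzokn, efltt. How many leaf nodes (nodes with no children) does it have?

Leaves are exactly the stored words that no other stored word extends.
Those words: "efltt", "efltwtcikg", "efvubduuwj", "efvubdzoa", "efvubdzokn", "efvubgz", "efvubhqn", "efvubmyrq", "efvubv", "ewj", "sg"
Leaf count: 11

11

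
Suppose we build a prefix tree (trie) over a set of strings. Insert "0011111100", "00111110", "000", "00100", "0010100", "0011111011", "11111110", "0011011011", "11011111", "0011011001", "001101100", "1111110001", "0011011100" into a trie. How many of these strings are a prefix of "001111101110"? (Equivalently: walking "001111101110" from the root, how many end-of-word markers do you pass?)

Traverse "001111101110" character by character; count nodes along the way that are marked as word ends.
Prefixes of the query that are stored words: "00111110", "0011111011"
Count: 2

2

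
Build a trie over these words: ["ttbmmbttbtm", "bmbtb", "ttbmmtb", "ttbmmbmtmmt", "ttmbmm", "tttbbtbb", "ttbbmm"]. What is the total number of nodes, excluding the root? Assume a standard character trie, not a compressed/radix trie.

Insert word by word; a character creates a node only if that edge doesn't already exist:
  "ttbmmbttbtm" → 11 new (t, t, b, m, m, b, t, t, b, t, m)
  "bmbtb" → 5 new (b, m, b, t, b)
  "ttbmmtb" → prefix "ttbmm" already present; 2 new (t, b)
  "ttbmmbmtmmt" → prefix "ttbmmb" already present; 5 new (m, t, m, m, t)
  "ttmbmm" → prefix "tt" already present; 4 new (m, b, m, m)
  "tttbbtbb" → prefix "tt" already present; 6 new (t, b, b, t, b, b)
  "ttbbmm" → prefix "ttb" already present; 3 new (b, m, m)
Total nodes = 11 + 5 + 2 + 5 + 4 + 6 + 3 = 36

36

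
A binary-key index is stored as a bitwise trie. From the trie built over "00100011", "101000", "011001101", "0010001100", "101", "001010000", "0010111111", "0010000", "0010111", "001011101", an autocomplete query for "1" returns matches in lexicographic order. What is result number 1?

DFS of the "1" subtree visits, in order: "101", "101000"
The 1st is 101.

101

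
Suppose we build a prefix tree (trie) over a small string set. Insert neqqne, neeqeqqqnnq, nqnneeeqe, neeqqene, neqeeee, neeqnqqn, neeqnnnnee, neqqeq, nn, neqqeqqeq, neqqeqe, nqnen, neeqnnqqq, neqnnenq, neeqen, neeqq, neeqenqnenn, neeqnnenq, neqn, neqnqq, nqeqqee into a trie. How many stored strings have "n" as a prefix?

Filter for entries beginning with "n":
Words under "n": neeqen, neeqenqnenn, neeqeqqqnnq, neeqnnenq, neeqnnnnee, neeqnnqqq, neeqnqqn, neeqq, neeqqene, neqeeee, neqn, neqnnenq, neqnqq, neqqeq, neqqeqe, neqqeqqeq, neqqne, nn, nqeqqee, nqnen, nqnneeeqe
Count: 21

21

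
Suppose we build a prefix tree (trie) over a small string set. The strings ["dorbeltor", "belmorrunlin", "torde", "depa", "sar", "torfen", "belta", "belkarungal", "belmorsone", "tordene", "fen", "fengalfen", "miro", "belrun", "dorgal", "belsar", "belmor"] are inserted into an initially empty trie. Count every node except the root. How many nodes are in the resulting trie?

For each word, the new-node count is its length minus the longest prefix already in the trie:
  "dorbeltor" → 9 new (d, o, r, b, e, l, t, o, r)
  "belmorrunlin" → 12 new (b, e, l, m, o, r, r, u, n, l, i, n)
  "torde" → 5 new (t, o, r, d, e)
  "depa" → prefix "d" already present; 3 new (e, p, a)
  "sar" → 3 new (s, a, r)
  "torfen" → prefix "tor" already present; 3 new (f, e, n)
  "belta" → prefix "bel" already present; 2 new (t, a)
  "belkarungal" → prefix "bel" already present; 8 new (k, a, r, u, n, g, a, l)
  "belmorsone" → prefix "belmor" already present; 4 new (s, o, n, e)
  "tordene" → prefix "torde" already present; 2 new (n, e)
  "fen" → 3 new (f, e, n)
  "fengalfen" → prefix "fen" already present; 6 new (g, a, l, f, e, n)
  "miro" → 4 new (m, i, r, o)
  "belrun" → prefix "bel" already present; 3 new (r, u, n)
  "dorgal" → prefix "dor" already present; 3 new (g, a, l)
  "belsar" → prefix "bel" already present; 3 new (s, a, r)
  "belmor" → prefix "belmor" already present; 0 new (none)
Total nodes = 9 + 12 + 5 + 3 + 3 + 3 + 2 + 8 + 4 + 2 + 3 + 6 + 4 + 3 + 3 + 3 + 0 = 73

73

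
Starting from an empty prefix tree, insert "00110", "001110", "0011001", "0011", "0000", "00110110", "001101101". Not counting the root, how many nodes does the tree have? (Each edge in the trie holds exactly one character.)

Count nodes per top-level branch (shared prefixes stored once):
  '0'-branch (0000, 0011, 00110, 0011001, 00110110, 001101101, 001110): 15 nodes
Sum: 15

15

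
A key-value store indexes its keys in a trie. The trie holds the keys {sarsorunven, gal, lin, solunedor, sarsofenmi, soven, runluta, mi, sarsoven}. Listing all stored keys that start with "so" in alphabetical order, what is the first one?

solunedor

DFS of the "so" subtree visits, in order: "solunedor", "soven"
Position 1: solunedor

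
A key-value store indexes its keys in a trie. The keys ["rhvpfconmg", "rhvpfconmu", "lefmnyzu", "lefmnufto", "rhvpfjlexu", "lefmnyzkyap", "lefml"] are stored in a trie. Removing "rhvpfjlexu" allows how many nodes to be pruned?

After clearing the end-marker at "rhvpfjlexu", prune upward until reaching a node still needed by another word.
The suffix "jlexu" (5 nodes) is used only by "rhvpfjlexu"; the node for "rhvpf" still has the child "c", so pruning stops there.
Nodes removed: 5

5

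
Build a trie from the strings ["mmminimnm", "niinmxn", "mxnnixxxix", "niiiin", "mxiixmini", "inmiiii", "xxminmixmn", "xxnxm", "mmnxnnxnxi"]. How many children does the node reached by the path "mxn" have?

Walk "mxn" from the root, arriving at one node.
Distinct next characters after "mxn": n.
That node has 1 child edge.

1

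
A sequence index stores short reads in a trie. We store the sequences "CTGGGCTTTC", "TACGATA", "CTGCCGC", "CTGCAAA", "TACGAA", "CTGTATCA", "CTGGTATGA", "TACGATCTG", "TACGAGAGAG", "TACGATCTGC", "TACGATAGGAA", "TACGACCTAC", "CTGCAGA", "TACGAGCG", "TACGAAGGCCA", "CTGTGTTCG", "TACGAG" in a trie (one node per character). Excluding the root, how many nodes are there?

Trace insertions, counting only characters that open a new branch:
  "CTGGGCTTTC" → 10 new (C, T, G, G, G, C, T, T, T, C)
  "TACGATA" → 7 new (T, A, C, G, A, T, A)
  "CTGCCGC" → prefix "CTG" already present; 4 new (C, C, G, C)
  "CTGCAAA" → prefix "CTGC" already present; 3 new (A, A, A)
  "TACGAA" → prefix "TACGA" already present; 1 new (A)
  "CTGTATCA" → prefix "CTG" already present; 5 new (T, A, T, C, A)
  "CTGGTATGA" → prefix "CTGG" already present; 5 new (T, A, T, G, A)
  "TACGATCTG" → prefix "TACGAT" already present; 3 new (C, T, G)
  "TACGAGAGAG" → prefix "TACGA" already present; 5 new (G, A, G, A, G)
  "TACGATCTGC" → prefix "TACGATCTG" already present; 1 new (C)
  "TACGATAGGAA" → prefix "TACGATA" already present; 4 new (G, G, A, A)
  "TACGACCTAC" → prefix "TACGA" already present; 5 new (C, C, T, A, C)
  "CTGCAGA" → prefix "CTGCA" already present; 2 new (G, A)
  "TACGAGCG" → prefix "TACGAG" already present; 2 new (C, G)
  "TACGAAGGCCA" → prefix "TACGAA" already present; 5 new (G, G, C, C, A)
  "CTGTGTTCG" → prefix "CTGT" already present; 5 new (G, T, T, C, G)
  "TACGAG" → prefix "TACGAG" already present; 0 new (none)
Total nodes = 10 + 7 + 4 + 3 + 1 + 5 + 5 + 3 + 5 + 1 + 4 + 5 + 2 + 2 + 5 + 5 + 0 = 67

67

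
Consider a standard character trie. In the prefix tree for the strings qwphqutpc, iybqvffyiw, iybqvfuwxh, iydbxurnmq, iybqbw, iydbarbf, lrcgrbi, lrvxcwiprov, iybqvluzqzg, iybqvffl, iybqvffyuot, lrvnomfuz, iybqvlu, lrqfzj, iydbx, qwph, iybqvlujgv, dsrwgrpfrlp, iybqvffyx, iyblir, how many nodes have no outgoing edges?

Leaves are exactly the stored words that no other stored word extends.
Those words: "dsrwgrpfrlp", "iyblir", "iybqbw", "iybqvffl", "iybqvffyiw", "iybqvffyuot", "iybqvffyx", "iybqvfuwxh", "iybqvlujgv", "iybqvluzqzg", "iydbarbf", "iydbxurnmq", "lrcgrbi", "lrqfzj", "lrvnomfuz", "lrvxcwiprov", "qwphqutpc"
Leaf count: 17

17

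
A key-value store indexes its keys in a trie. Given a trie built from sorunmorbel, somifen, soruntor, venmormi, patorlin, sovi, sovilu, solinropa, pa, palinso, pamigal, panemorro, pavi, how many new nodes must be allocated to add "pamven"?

3

"pam" is already a path in the trie; the remaining "ven" must be added.
New nodes needed: |"pamven"| − 3 = 6 − 3 = 3.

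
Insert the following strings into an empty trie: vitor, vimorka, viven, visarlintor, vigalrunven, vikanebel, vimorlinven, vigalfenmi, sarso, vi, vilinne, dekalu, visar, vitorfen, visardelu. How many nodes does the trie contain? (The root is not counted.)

72

Count nodes per top-level branch (shared prefixes stored once):
  'd'-branch (dekalu): 6 nodes
  's'-branch (sarso): 5 nodes
  'v'-branch (vi, vigalfenmi, vigalrunven, vikanebel, vilinne, vimorka, vimorlinven, visar, visardelu, visarlintor, vitor, vitorfen, viven): 61 nodes
Sum: 72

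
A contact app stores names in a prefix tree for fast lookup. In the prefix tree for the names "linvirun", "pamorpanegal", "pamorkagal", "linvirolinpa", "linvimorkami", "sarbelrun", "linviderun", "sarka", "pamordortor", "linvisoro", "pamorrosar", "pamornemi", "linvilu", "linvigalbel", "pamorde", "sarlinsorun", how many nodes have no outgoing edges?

A leaf is a node with no children — equivalently, the end of a word that is not a proper prefix of any other stored word.
Those words: "linviderun", "linvigalbel", "linvilu", "linvimorkami", "linvirolinpa", "linvirun", "linvisoro", "pamorde", "pamordortor", "pamorkagal", "pamornemi", "pamorpanegal", "pamorrosar", "sarbelrun", "sarka", "sarlinsorun"
Leaf count: 16

16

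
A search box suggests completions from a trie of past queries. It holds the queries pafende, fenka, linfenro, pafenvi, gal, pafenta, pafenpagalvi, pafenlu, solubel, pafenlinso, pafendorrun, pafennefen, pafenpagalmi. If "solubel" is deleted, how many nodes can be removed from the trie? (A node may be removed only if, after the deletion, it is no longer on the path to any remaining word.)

7

Walk "solubel" from the leaf back toward the root, removing each node that no remaining word uses.
No other word shares any prefix with "solubel", so all 7 of its nodes go.
Nodes removed: 7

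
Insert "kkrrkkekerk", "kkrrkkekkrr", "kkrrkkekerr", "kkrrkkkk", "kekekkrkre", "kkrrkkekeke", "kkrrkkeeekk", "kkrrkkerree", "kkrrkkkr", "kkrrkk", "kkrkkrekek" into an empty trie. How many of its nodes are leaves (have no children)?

A leaf is a node with no children — equivalently, the end of a word that is not a proper prefix of any other stored word.
Those words: "kekekkrkre", "kkrkkrekek", "kkrrkkeeekk", "kkrrkkekeke", "kkrrkkekerk", "kkrrkkekerr", "kkrrkkekkrr", "kkrrkkerree", "kkrrkkkk", "kkrrkkkr"
Leaf count: 10

10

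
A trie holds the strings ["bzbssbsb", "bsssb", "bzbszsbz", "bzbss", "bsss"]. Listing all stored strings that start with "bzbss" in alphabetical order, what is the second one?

bzbssbsb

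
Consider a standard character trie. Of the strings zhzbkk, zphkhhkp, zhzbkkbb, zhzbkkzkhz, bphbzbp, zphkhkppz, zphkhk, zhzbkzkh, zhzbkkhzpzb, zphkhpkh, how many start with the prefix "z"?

9

Filter for entries beginning with "z":
Matches: "zhzbkk", "zhzbkkbb", "zhzbkkhzpzb", "zhzbkkzkhz", "zhzbkzkh", "zphkhhkp", "zphkhk", "zphkhkppz", "zphkhpkh"
Count: 9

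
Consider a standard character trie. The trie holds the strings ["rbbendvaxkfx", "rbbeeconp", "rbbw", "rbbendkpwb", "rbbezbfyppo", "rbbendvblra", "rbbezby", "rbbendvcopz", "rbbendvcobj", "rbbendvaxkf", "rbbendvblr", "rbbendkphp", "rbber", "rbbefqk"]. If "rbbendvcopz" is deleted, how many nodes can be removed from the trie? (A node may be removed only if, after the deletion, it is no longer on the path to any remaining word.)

2

A node on "rbbendvcopz"'s path can go only if nothing else ends at it or branches off below it.
The suffix "pz" (2 nodes) is used only by "rbbendvcopz"; the node for "rbbendvco" still has the child "b", so pruning stops there.
Nodes removed: 2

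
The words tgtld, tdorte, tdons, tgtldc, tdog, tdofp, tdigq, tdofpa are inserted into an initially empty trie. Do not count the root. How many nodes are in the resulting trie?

Insert word by word; a character creates a node only if that edge doesn't already exist:
  "tgtld" → 5 new (t, g, t, l, d)
  "tdorte" → prefix "t" already present; 5 new (d, o, r, t, e)
  "tdons" → prefix "tdo" already present; 2 new (n, s)
  "tgtldc" → prefix "tgtld" already present; 1 new (c)
  "tdog" → prefix "tdo" already present; 1 new (g)
  "tdofp" → prefix "tdo" already present; 2 new (f, p)
  "tdigq" → prefix "td" already present; 3 new (i, g, q)
  "tdofpa" → prefix "tdofp" already present; 1 new (a)
Total nodes = 5 + 5 + 2 + 1 + 1 + 2 + 3 + 1 = 20

20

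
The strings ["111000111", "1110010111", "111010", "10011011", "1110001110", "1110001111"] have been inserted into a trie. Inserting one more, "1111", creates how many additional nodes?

The longest prefix of "1111" already in the trie is "111" (length 3).
Each of the 1 remaining characters creates one node.

1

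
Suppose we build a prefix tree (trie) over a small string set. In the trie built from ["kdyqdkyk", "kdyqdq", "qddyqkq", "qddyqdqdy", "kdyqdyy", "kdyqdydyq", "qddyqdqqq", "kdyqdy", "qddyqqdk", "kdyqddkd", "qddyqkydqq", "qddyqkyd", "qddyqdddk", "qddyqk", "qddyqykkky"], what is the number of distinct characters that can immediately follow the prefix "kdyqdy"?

2

Walk "kdyqdy" from the root, arriving at one node.
Distinct next characters after "kdyqdy": d, y.
That node has 2 child edges.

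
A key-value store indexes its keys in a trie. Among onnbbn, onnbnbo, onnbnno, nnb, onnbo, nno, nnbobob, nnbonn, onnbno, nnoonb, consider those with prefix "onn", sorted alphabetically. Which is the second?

onnbnbo

DFS of the "onn" subtree visits, in order: "onnbbn", "onnbnbo", "onnbnno", "onnbno", "onnbo"
The 2nd is onnbnbo.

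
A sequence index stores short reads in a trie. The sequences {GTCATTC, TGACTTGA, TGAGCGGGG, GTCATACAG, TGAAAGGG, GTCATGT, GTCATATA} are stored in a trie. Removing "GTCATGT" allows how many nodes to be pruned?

After clearing the end-marker at "GTCATGT", prune upward until reaching a node still needed by another word.
The suffix "GT" (2 nodes) is used only by "GTCATGT"; the node for "GTCAT" still has the child "T", so pruning stops there.
Nodes removed: 2

2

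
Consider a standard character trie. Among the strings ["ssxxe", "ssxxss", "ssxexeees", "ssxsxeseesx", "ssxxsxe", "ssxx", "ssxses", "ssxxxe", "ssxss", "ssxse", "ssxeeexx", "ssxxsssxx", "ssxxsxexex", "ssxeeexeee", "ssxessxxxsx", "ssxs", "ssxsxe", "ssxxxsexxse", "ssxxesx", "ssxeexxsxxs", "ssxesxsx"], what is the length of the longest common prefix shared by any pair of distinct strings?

7

Equivalently: take the maximum, over all pairs, of their longest common prefix length.
e.g. "ssxeeexeee" and "ssxeeexx" share the prefix "ssxeeex" of length 7; no pair shares a longer one.
Longest shared-prefix length: 7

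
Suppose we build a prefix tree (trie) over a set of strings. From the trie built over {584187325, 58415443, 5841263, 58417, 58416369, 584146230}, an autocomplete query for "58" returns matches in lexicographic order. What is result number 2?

DFS of the "58" subtree visits, in order: "5841263", "584146230", "58415443", "58416369", "58417", "584187325"
Position 2: 584146230

584146230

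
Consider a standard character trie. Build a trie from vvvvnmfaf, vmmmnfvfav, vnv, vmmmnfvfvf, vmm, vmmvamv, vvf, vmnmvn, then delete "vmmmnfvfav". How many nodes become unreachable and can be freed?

After clearing the end-marker at "vmmmnfvfav", prune upward until reaching a node still needed by another word.
The suffix "av" (2 nodes) is used only by "vmmmnfvfav"; the node for "vmmmnfvf" still has the child "v", so pruning stops there.
Nodes removed: 2

2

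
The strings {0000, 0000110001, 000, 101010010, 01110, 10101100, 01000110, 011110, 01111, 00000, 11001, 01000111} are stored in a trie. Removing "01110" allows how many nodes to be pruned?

1

Walk "01110" from the leaf back toward the root, removing each node that no remaining word uses.
The suffix "0" (1 node) is used only by "01110"; the node for "0111" still has the child "1", so pruning stops there.
Nodes removed: 1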